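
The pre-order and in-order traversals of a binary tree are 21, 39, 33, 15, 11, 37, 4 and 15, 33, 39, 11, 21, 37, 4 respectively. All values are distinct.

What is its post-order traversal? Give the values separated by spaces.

15 33 11 39 4 37 21

The first element of pre-order is the root; it splits in-order into left and right subtrees.
Root 21: left subtree has 4 nodes {15, 33, 39, 11}, right has 2 {37, 4}.
  Root 39: left subtree has 2 nodes {15, 33}, right has 1 {11}.
    Root 33: left subtree has 1 node {15}, right has 0 { }.
  Root 37: left subtree has 0 nodes { }, right has 1 {4}.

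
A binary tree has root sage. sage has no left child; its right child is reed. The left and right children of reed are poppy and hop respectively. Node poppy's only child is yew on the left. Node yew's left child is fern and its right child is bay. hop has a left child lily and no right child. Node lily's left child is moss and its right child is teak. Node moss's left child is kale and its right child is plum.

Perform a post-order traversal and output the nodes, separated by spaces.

fern bay yew poppy kale plum moss teak lily hop reed sage

Post-order visits the left subtree, then the right subtree, then the node.
At sage: no left child.
At sage: go right to reed.
  At reed: go left to poppy.
    At poppy: go left to yew.
      At yew: go left to fern.
        fern is a leaf — visit fern.
      At yew: go right to bay.
        bay is a leaf — visit bay.
      Visit yew.
    At poppy: no right child.
    Visit poppy.
  At reed: go right to hop.
    At hop: go left to lily.
      At lily: go left to moss.
        At moss: go left to kale.
          kale is a leaf — visit kale.
        At moss: go right to plum.
          plum is a leaf — visit plum.
        Visit moss.
      At lily: go right to teak.
        teak is a leaf — visit teak.
      Visit lily.
    At hop: no right child.
    Visit hop.
  Visit reed.
Visit sage.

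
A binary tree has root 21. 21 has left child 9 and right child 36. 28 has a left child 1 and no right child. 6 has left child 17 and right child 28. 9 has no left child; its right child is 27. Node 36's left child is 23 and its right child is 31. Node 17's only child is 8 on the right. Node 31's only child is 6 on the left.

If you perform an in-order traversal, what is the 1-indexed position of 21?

3

In-order visits the left subtree, then the node, then the right subtree.
At 21: go left to 9.
  At 9: no left child.
  Visit 9.
  At 9: go right to 27.
    27 is a leaf — visit 27.
Visit 21.
At 21: go right to 36.
  At 36: go left to 23.
    23 is a leaf — visit 23.
  Visit 36.
  At 36: go right to 31.
    At 31: go left to 6.
      At 6: go left to 17.
        At 17: no left child.
        Visit 17.
        At 17: go right to 8.
          8 is a leaf — visit 8.
      Visit 6.
      At 6: go right to 28.
        At 28: go left to 1.
          1 is a leaf — visit 1.
        Visit 28.
        At 28: no right child.
    Visit 31.
    At 31: no right child.
Full in-order sequence: 9, 27, 21, 23, 36, 17, 8, 6, 1, 28, 31.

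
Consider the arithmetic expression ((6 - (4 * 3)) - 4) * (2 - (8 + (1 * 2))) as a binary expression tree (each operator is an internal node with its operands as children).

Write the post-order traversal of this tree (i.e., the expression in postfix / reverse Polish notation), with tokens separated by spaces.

6 4 3 * - 4 - 2 8 1 2 * + - *

Post-order on an expression tree gives postfix notation: for each operator, emit left operand, right operand, then the operator.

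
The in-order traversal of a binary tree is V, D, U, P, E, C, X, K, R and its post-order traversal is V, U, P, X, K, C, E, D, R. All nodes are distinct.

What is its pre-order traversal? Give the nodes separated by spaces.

The last element of post-order is the root; it splits in-order into left and right subtrees.
Root R: left subtree has 8 nodes {V, D, U, P, E, C, X, K}, right has 0 { }.
  Root D: left subtree has 1 node {V}, right has 6 {U, P, E, C, X, K}.
    Root E: left subtree has 2 nodes {U, P}, right has 3 {C, X, K}.
      Root P: left subtree has 1 node {U}, right has 0 { }.
      Root C: left subtree has 0 nodes { }, right has 2 {X, K}.
        Root K: left subtree has 1 node {X}, right has 0 { }.

R D V E P U C K X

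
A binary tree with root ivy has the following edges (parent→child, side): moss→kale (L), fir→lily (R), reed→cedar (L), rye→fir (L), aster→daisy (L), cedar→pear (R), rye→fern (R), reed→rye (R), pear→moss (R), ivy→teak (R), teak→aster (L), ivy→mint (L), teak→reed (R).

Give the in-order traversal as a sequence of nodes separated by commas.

mint, ivy, daisy, aster, teak, cedar, pear, kale, moss, reed, fir, lily, rye, fern

In-order visits the left subtree, then the node, then the right subtree.
At ivy: go left to mint.
  mint is a leaf — visit mint.
Visit ivy.
At ivy: go right to teak.
  At teak: go left to aster.
    At aster: go left to daisy.
      daisy is a leaf — visit daisy.
    Visit aster.
    At aster: no right child.
  Visit teak.
  At teak: go right to reed.
    At reed: go left to cedar.
      At cedar: no left child.
      Visit cedar.
      At cedar: go right to pear.
        At pear: no left child.
        Visit pear.
        At pear: go right to moss.
          At moss: go left to kale.
            kale is a leaf — visit kale.
          Visit moss.
          At moss: no right child.
    Visit reed.
    At reed: go right to rye.
      At rye: go left to fir.
        At fir: no left child.
        Visit fir.
        At fir: go right to lily.
          lily is a leaf — visit lily.
      Visit rye.
      At rye: go right to fern.
        fern is a leaf — visit fern.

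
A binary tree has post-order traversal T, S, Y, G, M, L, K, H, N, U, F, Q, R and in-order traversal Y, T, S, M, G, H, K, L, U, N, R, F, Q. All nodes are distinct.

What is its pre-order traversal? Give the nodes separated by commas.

R, U, H, M, Y, S, T, G, K, L, N, Q, F

The last element of post-order is the root; it splits in-order into left and right subtrees.
Root R: left subtree has 10 nodes {Y, T, S, M, G, H, K, L, U, N}, right has 2 {F, Q}.
  Root U: left subtree has 8 nodes {Y, T, S, M, G, H, K, L}, right has 1 {N}.
    Root H: left subtree has 5 nodes {Y, T, S, M, G}, right has 2 {K, L}.
      Root M: left subtree has 3 nodes {Y, T, S}, right has 1 {G}.
        Root Y: left subtree has 0 nodes { }, right has 2 {T, S}.
          Root S: left subtree has 1 node {T}, right has 0 { }.
      Root K: left subtree has 0 nodes { }, right has 1 {L}.
  Root Q: left subtree has 1 node {F}, right has 0 { }.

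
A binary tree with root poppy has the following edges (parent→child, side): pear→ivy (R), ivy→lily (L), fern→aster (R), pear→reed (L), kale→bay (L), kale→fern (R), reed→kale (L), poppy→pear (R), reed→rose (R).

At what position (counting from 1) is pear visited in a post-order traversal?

9

Post-order visits the left subtree, then the right subtree, then the node.
At poppy: no left child.
At poppy: go right to pear.
  At pear: go left to reed.
    At reed: go left to kale.
      At kale: go left to bay.
        bay is a leaf — visit bay.
      At kale: go right to fern.
        At fern: no left child.
        At fern: go right to aster.
          aster is a leaf — visit aster.
        Visit fern.
      Visit kale.
    At reed: go right to rose.
      rose is a leaf — visit rose.
    Visit reed.
  At pear: go right to ivy.
    At ivy: go left to lily.
      lily is a leaf — visit lily.
    At ivy: no right child.
    Visit ivy.
  Visit pear.
Visit poppy.
Full post-order sequence: bay, aster, fern, kale, rose, reed, lily, ivy, pear, poppy.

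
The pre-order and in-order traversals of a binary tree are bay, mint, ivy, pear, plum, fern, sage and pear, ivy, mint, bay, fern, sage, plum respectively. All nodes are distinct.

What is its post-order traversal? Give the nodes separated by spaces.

The first element of pre-order is the root; it splits in-order into left and right subtrees.
Root bay: left subtree has 3 nodes {pear, ivy, mint}, right has 3 {fern, sage, plum}.
  Root mint: left subtree has 2 nodes {pear, ivy}, right has 0 { }.
    Root ivy: left subtree has 1 node {pear}, right has 0 { }.
  Root plum: left subtree has 2 nodes {fern, sage}, right has 0 { }.
    Root fern: left subtree has 0 nodes { }, right has 1 {sage}.

pear ivy mint sage fern plum bay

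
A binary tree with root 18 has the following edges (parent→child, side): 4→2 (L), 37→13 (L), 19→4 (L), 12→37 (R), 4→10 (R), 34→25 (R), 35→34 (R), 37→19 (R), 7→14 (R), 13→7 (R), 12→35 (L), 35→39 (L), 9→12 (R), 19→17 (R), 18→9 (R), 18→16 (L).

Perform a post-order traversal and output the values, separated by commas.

16, 39, 25, 34, 35, 14, 7, 13, 2, 10, 4, 17, 19, 37, 12, 9, 18

Post-order visits the left subtree, then the right subtree, then the node.
At 18: go left to 16.
  16 is a leaf — visit 16.
At 18: go right to 9.
  At 9: no left child.
  At 9: go right to 12.
    At 12: go left to 35.
      At 35: go left to 39.
        39 is a leaf — visit 39.
      At 35: go right to 34.
        At 34: no left child.
        At 34: go right to 25.
          25 is a leaf — visit 25.
        Visit 34.
      Visit 35.
    At 12: go right to 37.
      At 37: go left to 13.
        At 13: no left child.
        At 13: go right to 7.
          At 7: no left child.
          At 7: go right to 14.
            14 is a leaf — visit 14.
          Visit 7.
        Visit 13.
      At 37: go right to 19.
        At 19: go left to 4.
          At 4: go left to 2.
            2 is a leaf — visit 2.
          At 4: go right to 10.
            10 is a leaf — visit 10.
          Visit 4.
        At 19: go right to 17.
          17 is a leaf — visit 17.
        Visit 19.
      Visit 37.
    Visit 12.
  Visit 9.
Visit 18.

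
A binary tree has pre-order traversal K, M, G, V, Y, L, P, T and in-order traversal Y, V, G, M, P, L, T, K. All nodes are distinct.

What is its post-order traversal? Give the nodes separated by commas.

The first element of pre-order is the root; it splits in-order into left and right subtrees.
Root K: left subtree has 7 nodes {Y, V, G, M, P, L, T}, right has 0 { }.
  Root M: left subtree has 3 nodes {Y, V, G}, right has 3 {P, L, T}.
    Root G: left subtree has 2 nodes {Y, V}, right has 0 { }.
      Root V: left subtree has 1 node {Y}, right has 0 { }.
    Root L: left subtree has 1 node {P}, right has 1 {T}.

Y, V, G, P, T, L, M, K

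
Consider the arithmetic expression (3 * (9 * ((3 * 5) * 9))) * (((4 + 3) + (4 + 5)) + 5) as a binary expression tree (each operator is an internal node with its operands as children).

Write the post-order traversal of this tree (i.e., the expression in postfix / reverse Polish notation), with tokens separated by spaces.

Post-order on an expression tree gives postfix notation: for each operator, emit left operand, right operand, then the operator.

3 9 3 5 * 9 * * * 4 3 + 4 5 + + 5 + *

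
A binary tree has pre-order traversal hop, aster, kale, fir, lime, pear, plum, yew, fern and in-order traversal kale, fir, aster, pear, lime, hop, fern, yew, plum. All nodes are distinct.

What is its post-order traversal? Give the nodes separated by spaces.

The first element of pre-order is the root; it splits in-order into left and right subtrees.
Root hop: left subtree has 5 nodes {kale, fir, aster, pear, lime}, right has 3 {fern, yew, plum}.
  Root aster: left subtree has 2 nodes {kale, fir}, right has 2 {pear, lime}.
    Root kale: left subtree has 0 nodes { }, right has 1 {fir}.
    Root lime: left subtree has 1 node {pear}, right has 0 { }.
  Root plum: left subtree has 2 nodes {fern, yew}, right has 0 { }.
    Root yew: left subtree has 1 node {fern}, right has 0 { }.

fir kale pear lime aster fern yew plum hop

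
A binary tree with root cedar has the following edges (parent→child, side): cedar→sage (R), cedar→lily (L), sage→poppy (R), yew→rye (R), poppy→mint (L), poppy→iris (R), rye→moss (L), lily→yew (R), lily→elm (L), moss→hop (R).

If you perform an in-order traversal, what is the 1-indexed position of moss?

4

In-order visits the left subtree, then the node, then the right subtree.
At cedar: go left to lily.
  At lily: go left to elm.
    elm is a leaf — visit elm.
  Visit lily.
  At lily: go right to yew.
    At yew: no left child.
    Visit yew.
    At yew: go right to rye.
      At rye: go left to moss.
        At moss: no left child.
        Visit moss.
        At moss: go right to hop.
          hop is a leaf — visit hop.
      Visit rye.
      At rye: no right child.
Visit cedar.
At cedar: go right to sage.
  At sage: no left child.
  Visit sage.
  At sage: go right to poppy.
    At poppy: go left to mint.
      mint is a leaf — visit mint.
    Visit poppy.
    At poppy: go right to iris.
      iris is a leaf — visit iris.
Full in-order sequence: elm, lily, yew, moss, hop, rye, cedar, sage, mint, poppy, iris.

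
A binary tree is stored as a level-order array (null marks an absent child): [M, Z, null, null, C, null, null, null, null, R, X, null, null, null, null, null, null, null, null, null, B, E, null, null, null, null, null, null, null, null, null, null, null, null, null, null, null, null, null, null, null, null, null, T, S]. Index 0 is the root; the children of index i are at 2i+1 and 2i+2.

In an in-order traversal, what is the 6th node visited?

E

In-order visits the left subtree, then the node, then the right subtree.
At M: go left to Z.
  At Z: no left child.
  Visit Z.
  At Z: go right to C.
    At C: go left to R.
      At R: no left child.
      Visit R.
      At R: go right to B.
        B is a leaf — visit B.
    Visit C.
    At C: go right to X.
      At X: go left to E.
        At E: go left to T.
          T is a leaf — visit T.
        Visit E.
        At E: go right to S.
          S is a leaf — visit S.
      Visit X.
      At X: no right child.
Visit M.
At M: no right child.
Full in-order sequence: Z, R, B, C, T, E, S, X, M.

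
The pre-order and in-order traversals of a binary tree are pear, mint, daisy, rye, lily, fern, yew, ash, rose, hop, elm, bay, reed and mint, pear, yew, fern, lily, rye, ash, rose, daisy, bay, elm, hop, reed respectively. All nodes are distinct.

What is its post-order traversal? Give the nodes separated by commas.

mint, yew, fern, lily, rose, ash, rye, bay, elm, reed, hop, daisy, pear

The first element of pre-order is the root; it splits in-order into left and right subtrees.
Root pear: left subtree has 1 node {mint}, right has 11 {yew, fern, lily, rye, ash, rose, daisy, bay, elm, hop, reed}.
  Root daisy: left subtree has 6 nodes {yew, fern, lily, rye, ash, rose}, right has 4 {bay, elm, hop, reed}.
    Root rye: left subtree has 3 nodes {yew, fern, lily}, right has 2 {ash, rose}.
      Root lily: left subtree has 2 nodes {yew, fern}, right has 0 { }.
        Root fern: left subtree has 1 node {yew}, right has 0 { }.
      Root ash: left subtree has 0 nodes { }, right has 1 {rose}.
    Root hop: left subtree has 2 nodes {bay, elm}, right has 1 {reed}.
      Root elm: left subtree has 1 node {bay}, right has 0 { }.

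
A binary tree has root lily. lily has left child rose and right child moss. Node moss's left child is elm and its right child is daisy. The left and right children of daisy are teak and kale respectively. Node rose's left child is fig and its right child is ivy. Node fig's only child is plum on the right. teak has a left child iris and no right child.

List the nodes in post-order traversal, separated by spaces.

Post-order visits the left subtree, then the right subtree, then the node.
At lily: go left to rose.
  At rose: go left to fig.
    At fig: no left child.
    At fig: go right to plum.
      plum is a leaf — visit plum.
    Visit fig.
  At rose: go right to ivy.
    ivy is a leaf — visit ivy.
  Visit rose.
At lily: go right to moss.
  At moss: go left to elm.
    elm is a leaf — visit elm.
  At moss: go right to daisy.
    At daisy: go left to teak.
      At teak: go left to iris.
        iris is a leaf — visit iris.
      At teak: no right child.
      Visit teak.
    At daisy: go right to kale.
      kale is a leaf — visit kale.
    Visit daisy.
  Visit moss.
Visit lily.

plum fig ivy rose elm iris teak kale daisy moss lily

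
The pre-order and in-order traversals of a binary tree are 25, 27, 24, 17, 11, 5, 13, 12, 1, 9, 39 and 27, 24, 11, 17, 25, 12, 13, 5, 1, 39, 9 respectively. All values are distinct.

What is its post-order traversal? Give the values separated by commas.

The first element of pre-order is the root; it splits in-order into left and right subtrees.
Root 25: left subtree has 4 nodes {27, 24, 11, 17}, right has 6 {12, 13, 5, 1, 39, 9}.
  Root 27: left subtree has 0 nodes { }, right has 3 {24, 11, 17}.
    Root 24: left subtree has 0 nodes { }, right has 2 {11, 17}.
      Root 17: left subtree has 1 node {11}, right has 0 { }.
  Root 5: left subtree has 2 nodes {12, 13}, right has 3 {1, 39, 9}.
    Root 13: left subtree has 1 node {12}, right has 0 { }.
    Root 1: left subtree has 0 nodes { }, right has 2 {39, 9}.
      Root 9: left subtree has 1 node {39}, right has 0 { }.

11, 17, 24, 27, 12, 13, 39, 9, 1, 5, 25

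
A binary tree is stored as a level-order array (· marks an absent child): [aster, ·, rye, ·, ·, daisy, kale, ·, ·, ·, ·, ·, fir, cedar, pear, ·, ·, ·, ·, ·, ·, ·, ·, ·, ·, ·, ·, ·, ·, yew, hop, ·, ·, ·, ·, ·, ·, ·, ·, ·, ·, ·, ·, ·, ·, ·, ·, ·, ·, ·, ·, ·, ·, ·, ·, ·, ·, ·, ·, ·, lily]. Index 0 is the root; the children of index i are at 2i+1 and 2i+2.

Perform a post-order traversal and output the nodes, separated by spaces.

Post-order visits the left subtree, then the right subtree, then the node.
At aster: no left child.
At aster: go right to rye.
  At rye: go left to daisy.
    At daisy: no left child.
    At daisy: go right to fir.
      fir is a leaf — visit fir.
    Visit daisy.
  At rye: go right to kale.
    At kale: go left to cedar.
      cedar is a leaf — visit cedar.
    At kale: go right to pear.
      At pear: go left to yew.
        At yew: no left child.
        At yew: go right to lily.
          lily is a leaf — visit lily.
        Visit yew.
      At pear: go right to hop.
        hop is a leaf — visit hop.
      Visit pear.
    Visit kale.
  Visit rye.
Visit aster.

fir daisy cedar lily yew hop pear kale rye aster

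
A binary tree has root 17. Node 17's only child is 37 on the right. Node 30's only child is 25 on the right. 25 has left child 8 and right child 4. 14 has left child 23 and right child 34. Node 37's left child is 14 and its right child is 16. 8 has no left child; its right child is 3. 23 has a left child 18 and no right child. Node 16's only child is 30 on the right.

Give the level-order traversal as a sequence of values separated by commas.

Level-order visits nodes level by level from the root, left to right within each level.
Level 0: 17
Level 1: 37
Level 2: 14, 16
Level 3: 23, 34, 30
Level 4: 18, 25
Level 5: 8, 4
Level 6: 3

17, 37, 14, 16, 23, 34, 30, 18, 25, 8, 4, 3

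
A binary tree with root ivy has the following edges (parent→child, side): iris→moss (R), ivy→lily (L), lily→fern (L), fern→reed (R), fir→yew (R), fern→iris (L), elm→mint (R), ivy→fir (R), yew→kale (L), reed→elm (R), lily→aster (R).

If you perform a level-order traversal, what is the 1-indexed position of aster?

Level-order visits nodes level by level from the root, left to right within each level.
Level 0: ivy
Level 1: lily, fir
Level 2: fern, aster, yew
Level 3: iris, reed, kale
Level 4: moss, elm
Level 5: mint
Full level-order sequence: ivy, lily, fir, fern, aster, yew, iris, reed, kale, moss, elm, mint.

5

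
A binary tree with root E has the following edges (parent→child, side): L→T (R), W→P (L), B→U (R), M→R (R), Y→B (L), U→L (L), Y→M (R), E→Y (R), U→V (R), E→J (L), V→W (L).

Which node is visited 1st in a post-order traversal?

Post-order visits the left subtree, then the right subtree, then the node.
At E: go left to J.
  J is a leaf — visit J.
At E: go right to Y.
  At Y: go left to B.
    At B: no left child.
    At B: go right to U.
      At U: go left to L.
        At L: no left child.
        At L: go right to T.
          T is a leaf — visit T.
        Visit L.
      At U: go right to V.
        At V: go left to W.
          At W: go left to P.
            P is a leaf — visit P.
          At W: no right child.
          Visit W.
        At V: no right child.
        Visit V.
      Visit U.
    Visit B.
  At Y: go right to M.
    At M: no left child.
    At M: go right to R.
      R is a leaf — visit R.
    Visit M.
  Visit Y.
Visit E.
Full post-order sequence: J, T, L, P, W, V, U, B, R, M, Y, E.

J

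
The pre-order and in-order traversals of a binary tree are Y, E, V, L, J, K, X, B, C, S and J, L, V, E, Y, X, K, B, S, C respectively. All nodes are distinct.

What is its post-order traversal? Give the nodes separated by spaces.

The first element of pre-order is the root; it splits in-order into left and right subtrees.
Root Y: left subtree has 4 nodes {J, L, V, E}, right has 5 {X, K, B, S, C}.
  Root E: left subtree has 3 nodes {J, L, V}, right has 0 { }.
    Root V: left subtree has 2 nodes {J, L}, right has 0 { }.
      Root L: left subtree has 1 node {J}, right has 0 { }.
  Root K: left subtree has 1 node {X}, right has 3 {B, S, C}.
    Root B: left subtree has 0 nodes { }, right has 2 {S, C}.
      Root C: left subtree has 1 node {S}, right has 0 { }.

J L V E X S C B K Y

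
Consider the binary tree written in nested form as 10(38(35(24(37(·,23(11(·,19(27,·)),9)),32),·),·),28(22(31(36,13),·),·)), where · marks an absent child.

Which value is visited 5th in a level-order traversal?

22

Level-order visits nodes level by level from the root, left to right within each level.
Level 0: 10
Level 1: 38, 28
Level 2: 35, 22
Level 3: 24, 31
Level 4: 37, 32, 36, 13
Level 5: 23
Level 6: 11, 9
Level 7: 19
Level 8: 27
Full level-order sequence: 10, 38, 28, 35, 22, 24, 31, 37, 32, 36, 13, 23, 11, 9, 19, 27.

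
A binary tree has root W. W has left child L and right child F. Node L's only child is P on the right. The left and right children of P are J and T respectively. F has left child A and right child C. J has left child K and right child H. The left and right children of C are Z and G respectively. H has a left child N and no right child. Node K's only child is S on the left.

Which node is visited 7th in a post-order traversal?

P

Post-order visits the left subtree, then the right subtree, then the node.
At W: go left to L.
  At L: no left child.
  At L: go right to P.
    At P: go left to J.
      At J: go left to K.
        At K: go left to S.
          S is a leaf — visit S.
        At K: no right child.
        Visit K.
      At J: go right to H.
        At H: go left to N.
          N is a leaf — visit N.
        At H: no right child.
        Visit H.
      Visit J.
    At P: go right to T.
      T is a leaf — visit T.
    Visit P.
  Visit L.
At W: go right to F.
  At F: go left to A.
    A is a leaf — visit A.
  At F: go right to C.
    At C: go left to Z.
      Z is a leaf — visit Z.
    At C: go right to G.
      G is a leaf — visit G.
    Visit C.
  Visit F.
Visit W.
Full post-order sequence: S, K, N, H, J, T, P, L, A, Z, G, C, F, W.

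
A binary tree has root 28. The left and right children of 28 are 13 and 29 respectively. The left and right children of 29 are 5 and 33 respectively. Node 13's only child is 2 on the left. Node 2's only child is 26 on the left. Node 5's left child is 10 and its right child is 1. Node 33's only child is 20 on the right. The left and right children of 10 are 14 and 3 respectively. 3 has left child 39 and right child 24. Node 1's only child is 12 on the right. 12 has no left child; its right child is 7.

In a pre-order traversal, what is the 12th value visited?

Pre-order visits the node, then its left subtree, then its right subtree.
Visit 28.
At 28: go left to 13.
  Visit 13.
  At 13: go left to 2.
    Visit 2.
    At 2: go left to 26.
      26 is a leaf — visit 26.
    At 2: no right child.
  At 13: no right child.
At 28: go right to 29.
  Visit 29.
  At 29: go left to 5.
    Visit 5.
    At 5: go left to 10.
      Visit 10.
      At 10: go left to 14.
        14 is a leaf — visit 14.
      At 10: go right to 3.
        Visit 3.
        At 3: go left to 39.
          39 is a leaf — visit 39.
        At 3: go right to 24.
          24 is a leaf — visit 24.
    At 5: go right to 1.
      Visit 1.
      At 1: no left child.
      At 1: go right to 12.
        Visit 12.
        At 12: no left child.
        At 12: go right to 7.
          7 is a leaf — visit 7.
  At 29: go right to 33.
    Visit 33.
    At 33: no left child.
    At 33: go right to 20.
      20 is a leaf — visit 20.
Full pre-order sequence: 28, 13, 2, 26, 29, 5, 10, 14, 3, 39, 24, 1, 12, 7, 33, 20.

1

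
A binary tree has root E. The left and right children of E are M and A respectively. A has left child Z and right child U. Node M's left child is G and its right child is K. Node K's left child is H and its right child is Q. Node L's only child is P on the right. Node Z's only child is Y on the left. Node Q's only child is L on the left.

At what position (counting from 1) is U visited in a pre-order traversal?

12

Pre-order visits the node, then its left subtree, then its right subtree.
Visit E.
At E: go left to M.
  Visit M.
  At M: go left to G.
    G is a leaf — visit G.
  At M: go right to K.
    Visit K.
    At K: go left to H.
      H is a leaf — visit H.
    At K: go right to Q.
      Visit Q.
      At Q: go left to L.
        Visit L.
        At L: no left child.
        At L: go right to P.
          P is a leaf — visit P.
      At Q: no right child.
At E: go right to A.
  Visit A.
  At A: go left to Z.
    Visit Z.
    At Z: go left to Y.
      Y is a leaf — visit Y.
    At Z: no right child.
  At A: go right to U.
    U is a leaf — visit U.
Full pre-order sequence: E, M, G, K, H, Q, L, P, A, Z, Y, U.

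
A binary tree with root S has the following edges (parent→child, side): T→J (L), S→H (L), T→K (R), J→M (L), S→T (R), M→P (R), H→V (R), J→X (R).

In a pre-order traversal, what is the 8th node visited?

Pre-order visits the node, then its left subtree, then its right subtree.
Visit S.
At S: go left to H.
  Visit H.
  At H: no left child.
  At H: go right to V.
    V is a leaf — visit V.
At S: go right to T.
  Visit T.
  At T: go left to J.
    Visit J.
    At J: go left to M.
      Visit M.
      At M: no left child.
      At M: go right to P.
        P is a leaf — visit P.
    At J: go right to X.
      X is a leaf — visit X.
  At T: go right to K.
    K is a leaf — visit K.
Full pre-order sequence: S, H, V, T, J, M, P, X, K.

X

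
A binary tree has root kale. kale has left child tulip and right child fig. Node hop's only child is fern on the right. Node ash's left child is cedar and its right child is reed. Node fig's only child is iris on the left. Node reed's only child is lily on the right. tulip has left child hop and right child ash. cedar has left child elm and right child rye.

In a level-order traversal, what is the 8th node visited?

cedar

Level-order visits nodes level by level from the root, left to right within each level.
Level 0: kale
Level 1: tulip, fig
Level 2: hop, ash, iris
Level 3: fern, cedar, reed
Level 4: elm, rye, lily
Full level-order sequence: kale, tulip, fig, hop, ash, iris, fern, cedar, reed, elm, rye, lily.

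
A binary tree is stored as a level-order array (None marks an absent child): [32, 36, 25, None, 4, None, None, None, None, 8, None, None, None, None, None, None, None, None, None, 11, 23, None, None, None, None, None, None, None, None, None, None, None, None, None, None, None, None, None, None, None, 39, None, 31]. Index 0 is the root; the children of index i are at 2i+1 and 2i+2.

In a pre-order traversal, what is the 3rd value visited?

Pre-order visits the node, then its left subtree, then its right subtree.
Visit 32.
At 32: go left to 36.
  Visit 36.
  At 36: no left child.
  At 36: go right to 4.
    Visit 4.
    At 4: go left to 8.
      Visit 8.
      At 8: go left to 11.
        Visit 11.
        At 11: no left child.
        At 11: go right to 39.
          39 is a leaf — visit 39.
      At 8: go right to 23.
        Visit 23.
        At 23: no left child.
        At 23: go right to 31.
          31 is a leaf — visit 31.
    At 4: no right child.
At 32: go right to 25.
  25 is a leaf — visit 25.
Full pre-order sequence: 32, 36, 4, 8, 11, 39, 23, 31, 25.

4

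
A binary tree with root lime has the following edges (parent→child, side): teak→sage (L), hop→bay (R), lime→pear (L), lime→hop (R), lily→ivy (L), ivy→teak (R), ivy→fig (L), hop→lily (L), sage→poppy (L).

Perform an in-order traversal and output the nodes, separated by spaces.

pear lime fig ivy poppy sage teak lily hop bay

In-order visits the left subtree, then the node, then the right subtree.
At lime: go left to pear.
  pear is a leaf — visit pear.
Visit lime.
At lime: go right to hop.
  At hop: go left to lily.
    At lily: go left to ivy.
      At ivy: go left to fig.
        fig is a leaf — visit fig.
      Visit ivy.
      At ivy: go right to teak.
        At teak: go left to sage.
          At sage: go left to poppy.
            poppy is a leaf — visit poppy.
          Visit sage.
          At sage: no right child.
        Visit teak.
        At teak: no right child.
    Visit lily.
    At lily: no right child.
  Visit hop.
  At hop: go right to bay.
    bay is a leaf — visit bay.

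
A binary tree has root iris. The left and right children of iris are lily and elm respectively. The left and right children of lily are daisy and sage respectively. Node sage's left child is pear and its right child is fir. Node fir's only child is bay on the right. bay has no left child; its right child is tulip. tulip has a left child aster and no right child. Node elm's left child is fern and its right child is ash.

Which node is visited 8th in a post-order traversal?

lily

Post-order visits the left subtree, then the right subtree, then the node.
At iris: go left to lily.
  At lily: go left to daisy.
    daisy is a leaf — visit daisy.
  At lily: go right to sage.
    At sage: go left to pear.
      pear is a leaf — visit pear.
    At sage: go right to fir.
      At fir: no left child.
      At fir: go right to bay.
        At bay: no left child.
        At bay: go right to tulip.
          At tulip: go left to aster.
            aster is a leaf — visit aster.
          At tulip: no right child.
          Visit tulip.
        Visit bay.
      Visit fir.
    Visit sage.
  Visit lily.
At iris: go right to elm.
  At elm: go left to fern.
    fern is a leaf — visit fern.
  At elm: go right to ash.
    ash is a leaf — visit ash.
  Visit elm.
Visit iris.
Full post-order sequence: daisy, pear, aster, tulip, bay, fir, sage, lily, fern, ash, elm, iris.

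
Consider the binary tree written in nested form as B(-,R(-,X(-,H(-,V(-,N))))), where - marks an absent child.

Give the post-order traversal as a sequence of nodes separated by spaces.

N V H X R B

Post-order visits the left subtree, then the right subtree, then the node.
At B: no left child.
At B: go right to R.
  At R: no left child.
  At R: go right to X.
    At X: no left child.
    At X: go right to H.
      At H: no left child.
      At H: go right to V.
        At V: no left child.
        At V: go right to N.
          N is a leaf — visit N.
        Visit V.
      Visit H.
    Visit X.
  Visit R.
Visit B.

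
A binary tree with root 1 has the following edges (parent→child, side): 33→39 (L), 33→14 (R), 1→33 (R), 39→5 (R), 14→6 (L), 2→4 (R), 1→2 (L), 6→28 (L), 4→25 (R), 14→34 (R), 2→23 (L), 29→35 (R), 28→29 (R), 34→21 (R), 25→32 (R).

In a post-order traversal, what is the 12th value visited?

21

Post-order visits the left subtree, then the right subtree, then the node.
At 1: go left to 2.
  At 2: go left to 23.
    23 is a leaf — visit 23.
  At 2: go right to 4.
    At 4: no left child.
    At 4: go right to 25.
      At 25: no left child.
      At 25: go right to 32.
        32 is a leaf — visit 32.
      Visit 25.
    Visit 4.
  Visit 2.
At 1: go right to 33.
  At 33: go left to 39.
    At 39: no left child.
    At 39: go right to 5.
      5 is a leaf — visit 5.
    Visit 39.
  At 33: go right to 14.
    At 14: go left to 6.
      At 6: go left to 28.
        At 28: no left child.
        At 28: go right to 29.
          At 29: no left child.
          At 29: go right to 35.
            35 is a leaf — visit 35.
          Visit 29.
        Visit 28.
      At 6: no right child.
      Visit 6.
    At 14: go right to 34.
      At 34: no left child.
      At 34: go right to 21.
        21 is a leaf — visit 21.
      Visit 34.
    Visit 14.
  Visit 33.
Visit 1.
Full post-order sequence: 23, 32, 25, 4, 2, 5, 39, 35, 29, 28, 6, 21, 34, 14, 33, 1.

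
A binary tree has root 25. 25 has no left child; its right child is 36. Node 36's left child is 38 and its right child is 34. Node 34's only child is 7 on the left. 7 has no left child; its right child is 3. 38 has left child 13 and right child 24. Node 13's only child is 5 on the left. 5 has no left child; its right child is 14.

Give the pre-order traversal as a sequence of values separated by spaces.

25 36 38 13 5 14 24 34 7 3

Pre-order visits the node, then its left subtree, then its right subtree.
Visit 25.
At 25: no left child.
At 25: go right to 36.
  Visit 36.
  At 36: go left to 38.
    Visit 38.
    At 38: go left to 13.
      Visit 13.
      At 13: go left to 5.
        Visit 5.
        At 5: no left child.
        At 5: go right to 14.
          14 is a leaf — visit 14.
      At 13: no right child.
    At 38: go right to 24.
      24 is a leaf — visit 24.
  At 36: go right to 34.
    Visit 34.
    At 34: go left to 7.
      Visit 7.
      At 7: no left child.
      At 7: go right to 3.
        3 is a leaf — visit 3.
    At 34: no right child.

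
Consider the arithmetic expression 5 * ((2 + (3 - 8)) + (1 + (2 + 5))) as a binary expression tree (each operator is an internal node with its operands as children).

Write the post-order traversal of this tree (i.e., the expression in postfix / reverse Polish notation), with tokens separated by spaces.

5 2 3 8 - + 1 2 5 + + + *

Post-order on an expression tree gives postfix notation: for each operator, emit left operand, right operand, then the operator.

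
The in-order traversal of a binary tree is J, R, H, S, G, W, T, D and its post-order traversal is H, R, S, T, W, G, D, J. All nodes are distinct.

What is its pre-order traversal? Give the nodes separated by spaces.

The last element of post-order is the root; it splits in-order into left and right subtrees.
Root J: left subtree has 0 nodes { }, right has 7 {R, H, S, G, W, T, D}.
  Root D: left subtree has 6 nodes {R, H, S, G, W, T}, right has 0 { }.
    Root G: left subtree has 3 nodes {R, H, S}, right has 2 {W, T}.
      Root S: left subtree has 2 nodes {R, H}, right has 0 { }.
        Root R: left subtree has 0 nodes { }, right has 1 {H}.
      Root W: left subtree has 0 nodes { }, right has 1 {T}.

J D G S R H W T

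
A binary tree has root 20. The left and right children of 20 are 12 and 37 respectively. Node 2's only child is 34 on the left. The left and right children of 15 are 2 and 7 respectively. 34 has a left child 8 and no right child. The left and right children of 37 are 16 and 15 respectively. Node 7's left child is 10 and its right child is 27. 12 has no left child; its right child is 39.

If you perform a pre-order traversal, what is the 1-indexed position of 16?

5

Pre-order visits the node, then its left subtree, then its right subtree.
Visit 20.
At 20: go left to 12.
  Visit 12.
  At 12: no left child.
  At 12: go right to 39.
    39 is a leaf — visit 39.
At 20: go right to 37.
  Visit 37.
  At 37: go left to 16.
    16 is a leaf — visit 16.
  At 37: go right to 15.
    Visit 15.
    At 15: go left to 2.
      Visit 2.
      At 2: go left to 34.
        Visit 34.
        At 34: go left to 8.
          8 is a leaf — visit 8.
        At 34: no right child.
      At 2: no right child.
    At 15: go right to 7.
      Visit 7.
      At 7: go left to 10.
        10 is a leaf — visit 10.
      At 7: go right to 27.
        27 is a leaf — visit 27.
Full pre-order sequence: 20, 12, 39, 37, 16, 15, 2, 34, 8, 7, 10, 27.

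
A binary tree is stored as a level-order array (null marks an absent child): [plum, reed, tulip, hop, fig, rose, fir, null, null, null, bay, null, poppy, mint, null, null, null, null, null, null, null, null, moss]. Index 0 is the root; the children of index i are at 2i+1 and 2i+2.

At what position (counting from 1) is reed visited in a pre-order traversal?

Pre-order visits the node, then its left subtree, then its right subtree.
Visit plum.
At plum: go left to reed.
  Visit reed.
  At reed: go left to hop.
    hop is a leaf — visit hop.
  At reed: go right to fig.
    Visit fig.
    At fig: no left child.
    At fig: go right to bay.
      Visit bay.
      At bay: no left child.
      At bay: go right to moss.
        moss is a leaf — visit moss.
At plum: go right to tulip.
  Visit tulip.
  At tulip: go left to rose.
    Visit rose.
    At rose: no left child.
    At rose: go right to poppy.
      poppy is a leaf — visit poppy.
  At tulip: go right to fir.
    Visit fir.
    At fir: go left to mint.
      mint is a leaf — visit mint.
    At fir: no right child.
Full pre-order sequence: plum, reed, hop, fig, bay, moss, tulip, rose, poppy, fir, mint.

2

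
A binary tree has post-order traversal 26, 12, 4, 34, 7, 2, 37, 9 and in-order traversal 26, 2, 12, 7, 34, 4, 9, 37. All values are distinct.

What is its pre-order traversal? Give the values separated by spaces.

9 2 26 7 12 34 4 37

The last element of post-order is the root; it splits in-order into left and right subtrees.
Root 9: left subtree has 6 nodes {26, 2, 12, 7, 34, 4}, right has 1 {37}.
  Root 2: left subtree has 1 node {26}, right has 4 {12, 7, 34, 4}.
    Root 7: left subtree has 1 node {12}, right has 2 {34, 4}.
      Root 34: left subtree has 0 nodes { }, right has 1 {4}.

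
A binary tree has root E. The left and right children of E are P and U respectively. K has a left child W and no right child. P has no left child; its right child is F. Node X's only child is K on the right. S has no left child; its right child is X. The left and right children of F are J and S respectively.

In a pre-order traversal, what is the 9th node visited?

Pre-order visits the node, then its left subtree, then its right subtree.
Visit E.
At E: go left to P.
  Visit P.
  At P: no left child.
  At P: go right to F.
    Visit F.
    At F: go left to J.
      J is a leaf — visit J.
    At F: go right to S.
      Visit S.
      At S: no left child.
      At S: go right to X.
        Visit X.
        At X: no left child.
        At X: go right to K.
          Visit K.
          At K: go left to W.
            W is a leaf — visit W.
          At K: no right child.
At E: go right to U.
  U is a leaf — visit U.
Full pre-order sequence: E, P, F, J, S, X, K, W, U.

U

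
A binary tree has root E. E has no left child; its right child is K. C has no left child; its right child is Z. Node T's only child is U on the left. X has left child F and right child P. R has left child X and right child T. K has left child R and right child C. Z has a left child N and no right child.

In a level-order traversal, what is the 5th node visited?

Level-order visits nodes level by level from the root, left to right within each level.
Level 0: E
Level 1: K
Level 2: R, C
Level 3: X, T, Z
Level 4: F, P, U, N
Full level-order sequence: E, K, R, C, X, T, Z, F, P, U, N.

X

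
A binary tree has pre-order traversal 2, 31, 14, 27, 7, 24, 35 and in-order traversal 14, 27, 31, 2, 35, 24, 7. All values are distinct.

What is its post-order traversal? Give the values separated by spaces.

The first element of pre-order is the root; it splits in-order into left and right subtrees.
Root 2: left subtree has 3 nodes {14, 27, 31}, right has 3 {35, 24, 7}.
  Root 31: left subtree has 2 nodes {14, 27}, right has 0 { }.
    Root 14: left subtree has 0 nodes { }, right has 1 {27}.
  Root 7: left subtree has 2 nodes {35, 24}, right has 0 { }.
    Root 24: left subtree has 1 node {35}, right has 0 { }.

27 14 31 35 24 7 2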